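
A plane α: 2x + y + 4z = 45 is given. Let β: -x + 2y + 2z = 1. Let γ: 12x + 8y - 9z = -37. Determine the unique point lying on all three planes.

Solving the 3×3 linear system 2x + y + 4z = 45, -x + 2y + 2z = 1, 12x + 8y - 9z = -37 (e.g. by elimination or Cramer's rule, determinant = -181) gives (7, -5, 9).

(7, -5, 9)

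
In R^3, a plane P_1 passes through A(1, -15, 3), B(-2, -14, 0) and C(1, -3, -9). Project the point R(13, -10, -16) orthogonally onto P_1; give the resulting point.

AB = (-3, 1, -3), AC = (0, 12, -12); a normal to P_1 is AB × AC = (24, -36, -36).
Using A: P_1 has equation 24x - 36y - 36z = 456.
Foot = R − λn with λ = (n·R − d)/|n|² = (1248 − 456)/3168 = 1/4.
Foot = (13, -10, -16) − (1/4)·(24, -36, -36) = (7, -1, -7).

(7, -1, -7)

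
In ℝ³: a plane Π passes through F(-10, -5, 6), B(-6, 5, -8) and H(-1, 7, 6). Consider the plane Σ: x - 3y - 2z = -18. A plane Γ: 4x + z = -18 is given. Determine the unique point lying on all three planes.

(-5, 3, 2)

FB = (4, 10, -14), FH = (9, 12, 0); a normal to Π is FB × FH = (168, -126, -42).
Using F: Π has equation 168x - 126y - 42z = -1302.
Solving the 3×3 linear system 168x - 126y - 42z = -1302, x - 3y - 2z = -18, 4x + z = -18 (e.g. by elimination or Cramer's rule, determinant = 126) gives (-5, 3, 2).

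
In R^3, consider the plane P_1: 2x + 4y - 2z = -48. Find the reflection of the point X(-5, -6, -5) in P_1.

λ = (n·X − d)/|n|² = (-24 − (-48))/24 = 1.
Reflection = X − 2λn = (-5, -6, -5) − 2·(2, 4, -2) = (-9, -14, -1).

(-9, -14, -1)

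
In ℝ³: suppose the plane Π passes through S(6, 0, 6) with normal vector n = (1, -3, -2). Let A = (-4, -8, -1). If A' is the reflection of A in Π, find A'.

(-8, 4, 7)

Π: n·r = n·S gives x - 3y - 2z = -6.
λ = (n·A − d)/|n|² = (22 − (-6))/14 = 2.
Reflection = A − 2λn = (-4, -8, -1) − 4·(1, -3, -2) = (-8, 4, 7).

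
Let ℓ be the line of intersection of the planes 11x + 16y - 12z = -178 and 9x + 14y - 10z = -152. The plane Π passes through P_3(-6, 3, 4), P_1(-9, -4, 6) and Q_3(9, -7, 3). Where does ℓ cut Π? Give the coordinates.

Direction of ℓ: (11, 16, -12) × (9, 14, -10) = (8, 2, 10).
A point on ℓ: solving the two plane equations with x = -14 gives (-14, -9, -10).
P_3P_1 = (-3, -7, 2), P_3Q_3 = (15, -10, -1); a normal to Π is P_3P_1 × P_3Q_3 = (27, 27, 135).
Using P_3: Π has equation 27x + 27y + 135z = 459.
Substitute r = (-14, -9, -10) + t(8, 2, 10) into the plane: -1971 + 1620t = 459, so t = 3/2.
Intersection: (-14, -9, -10) + (3/2)·(8, 2, 10) = (-2, -6, 5).

(-2, -6, 5)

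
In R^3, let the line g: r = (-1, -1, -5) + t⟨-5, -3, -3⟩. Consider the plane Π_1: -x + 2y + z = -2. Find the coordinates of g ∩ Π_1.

(4, 2, -2)

Substitute r = (-1, -1, -5) + t(-5, -3, -3) into the plane: -6 + (-4)t = -2, so t = -1.
Intersection: (-1, -1, -5) + (-1)·(-5, -3, -3) = (4, 2, -2).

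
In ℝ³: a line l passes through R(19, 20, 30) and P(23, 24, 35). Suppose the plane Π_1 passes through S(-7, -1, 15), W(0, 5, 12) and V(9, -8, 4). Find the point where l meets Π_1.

(3, 4, 10)

A direction vector for l is P − R = (4, 4, 5).
SW = (7, 6, -3), SV = (16, -7, -11); a normal to Π_1 is SW × SV = (-87, 29, -145).
Using S: Π_1 has equation -87x + 29y - 145z = -1595.
Substitute r = (19, 20, 30) + t(4, 4, 5) into the plane: -5423 + (-957)t = -1595, so t = -4.
Intersection: (19, 20, 30) + (-4)·(4, 4, 5) = (3, 4, 10).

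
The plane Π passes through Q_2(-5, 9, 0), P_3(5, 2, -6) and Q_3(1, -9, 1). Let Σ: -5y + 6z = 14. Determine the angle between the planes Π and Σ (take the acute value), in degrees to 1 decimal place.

65.6

Q_2P_3 = (10, -7, -6), Q_2Q_3 = (6, -18, 1); a normal to Π is Q_2P_3 × Q_2Q_3 = (-115, -46, -138).
Using Q_2: Π has equation -115x - 46y - 138z = 161.
cos θ = |n₁·n₂| / (|n₁||n₂|) = |-598| / (√34385 · √61).
θ = arccos(0.41291) ≈ 65.6°.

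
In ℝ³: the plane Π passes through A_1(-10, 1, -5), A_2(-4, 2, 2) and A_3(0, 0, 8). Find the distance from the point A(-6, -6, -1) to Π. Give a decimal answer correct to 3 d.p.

2.683

A_1A_2 = (6, 1, 7), A_1A_3 = (10, -1, 13); a normal to Π is A_1A_2 × A_1A_3 = (20, -8, -16).
Using A_1: Π has equation 20x - 8y - 16z = -128.
n·A − d = (20)·(-6) + (-8)·(-6) + (-16)·(-1) − (-128) = 72; |n| = √720.
Distance = |72| / √720 = 72/√720 ≈ 2.683.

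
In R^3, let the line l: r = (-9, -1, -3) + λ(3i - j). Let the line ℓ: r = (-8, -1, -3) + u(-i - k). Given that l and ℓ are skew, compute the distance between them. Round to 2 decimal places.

0.30

Common perpendicular direction n = (3, -1, 0) × (-1, 0, -1) = (1, 3, -1).
With w = (-8, -1, -3) − (-9, -1, -3) = (1, 0, 0), w · n = 1.
Distance = |w · n| / |n| = |1| / √11 ≈ 0.30.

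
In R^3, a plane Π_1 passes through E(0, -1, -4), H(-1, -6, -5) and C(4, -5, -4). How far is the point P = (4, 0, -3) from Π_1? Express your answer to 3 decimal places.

EH = (-1, -5, -1), EC = (4, -4, 0); a normal to Π_1 is EH × EC = (-4, -4, 24).
Using E: Π_1 has equation -4x - 4y + 24z = -92.
n·P − d = (-4)·(4) + (-4)·(0) + (24)·(-3) − (-92) = 4; |n| = √608.
Distance = |4| / √608 = 4/√608 ≈ 0.162.

0.162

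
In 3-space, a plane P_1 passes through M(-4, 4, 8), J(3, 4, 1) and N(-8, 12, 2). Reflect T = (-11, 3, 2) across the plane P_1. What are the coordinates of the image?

MJ = (7, 0, -7), MN = (-4, 8, -6); a normal to P_1 is MJ × MN = (56, 70, 56).
Using M: P_1 has equation 56x + 70y + 56z = 504.
λ = (n·T − d)/|n|² = (-294 − 504)/11172 = -1/14.
Reflection = T − 2λn = (-11, 3, 2) − (-1/7)·(56, 70, 56) = (-3, 13, 10).

(-3, 13, 10)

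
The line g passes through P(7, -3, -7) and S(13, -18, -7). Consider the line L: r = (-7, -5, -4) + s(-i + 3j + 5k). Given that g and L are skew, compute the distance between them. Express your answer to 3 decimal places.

A direction vector for g is S − P = (6, -15, 0).
Common perpendicular direction n = (6, -15, 0) × (-1, 3, 5) = (-75, -30, 3).
With w = (-7, -5, -4) − (7, -3, -7) = (-14, -2, 3), w · n = 1119.
Distance = |w · n| / |n| = |1119| / √6534 ≈ 13.843.

13.843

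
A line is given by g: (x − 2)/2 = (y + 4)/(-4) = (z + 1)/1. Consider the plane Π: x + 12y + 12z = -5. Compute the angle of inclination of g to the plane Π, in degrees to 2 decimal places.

25.88

g has direction (2, -4, 1) through (2, -4, -1).
sin θ = |n·v| / (|n||v|) = |-34| / (√289 · √21) = 0.43644.
θ ≈ 25.88°.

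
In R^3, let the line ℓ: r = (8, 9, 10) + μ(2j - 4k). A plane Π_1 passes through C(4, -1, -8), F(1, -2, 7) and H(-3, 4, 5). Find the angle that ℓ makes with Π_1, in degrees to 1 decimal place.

5.0

CF = (-3, -1, 15), CH = (-7, 5, 13); a normal to Π_1 is CF × CH = (-88, -66, -22).
Using C: Π_1 has equation -88x - 66y - 22z = -110.
sin θ = |n·v| / (|n||v|) = |-44| / (√12584 · √20) = 0.08771.
θ ≈ 5.0°.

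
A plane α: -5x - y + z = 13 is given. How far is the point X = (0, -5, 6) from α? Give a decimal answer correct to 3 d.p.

n·X − d = (-5)·(0) + (-1)·(-5) + (1)·(6) − 13 = -2; |n| = √27.
Distance = |-2| / √27 = 2/√27 ≈ 0.385.

0.385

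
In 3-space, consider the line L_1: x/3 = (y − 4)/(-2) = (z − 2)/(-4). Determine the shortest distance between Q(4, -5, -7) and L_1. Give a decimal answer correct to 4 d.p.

5.2719

L_1 has direction (3, -2, -4) through (0, 4, 2).
Taking (0, 4, 2) on L_1 with direction v = (3, -2, -4): w = Q − (0, 4, 2) = (4, -9, -9), and w × v = (18, -11, 19).
Distance = |w × v| / |v| = √806 / √29 ≈ 5.2719.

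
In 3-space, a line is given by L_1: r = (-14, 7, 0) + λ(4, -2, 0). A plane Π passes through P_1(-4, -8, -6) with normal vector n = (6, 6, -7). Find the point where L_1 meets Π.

Π: n·r = n·P_1 gives 6x + 6y - 7z = -30.
Substitute r = (-14, 7, 0) + t(4, -2, 0) into the plane: -42 + 12t = -30, so t = 1.
Intersection: (-14, 7, 0) + 1·(4, -2, 0) = (-10, 5, 0).

(-10, 5, 0)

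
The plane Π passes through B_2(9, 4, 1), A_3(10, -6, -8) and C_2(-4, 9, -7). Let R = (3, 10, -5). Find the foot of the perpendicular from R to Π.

(1, 8, -3)

B_2A_3 = (1, -10, -9), B_2C_2 = (-13, 5, -8); a normal to Π is B_2A_3 × B_2C_2 = (125, 125, -125).
Using B_2: Π has equation 125x + 125y - 125z = 1500.
Foot = R − λn with λ = (n·R − d)/|n|² = (2250 − 1500)/46875 = 2/125.
Foot = (3, 10, -5) − (2/125)·(125, 125, -125) = (1, 8, -3).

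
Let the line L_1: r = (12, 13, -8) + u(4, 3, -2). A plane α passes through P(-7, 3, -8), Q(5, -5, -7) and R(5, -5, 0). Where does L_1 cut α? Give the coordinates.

PQ = (12, -8, 1), PR = (12, -8, 8); a normal to α is PQ × PR = (-56, -84, 0).
Using P: α has equation -56x - 84y = 140.
Substitute r = (12, 13, -8) + t(4, 3, -2) into the plane: -1764 + (-476)t = 140, so t = -4.
Intersection: (12, 13, -8) + (-4)·(4, 3, -2) = (-4, 1, 0).

(-4, 1, 0)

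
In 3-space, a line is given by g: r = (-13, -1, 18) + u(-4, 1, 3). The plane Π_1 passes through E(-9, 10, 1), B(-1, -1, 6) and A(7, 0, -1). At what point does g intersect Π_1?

(-1, -4, 9)

EB = (8, -11, 5), EA = (16, -10, -2); a normal to Π_1 is EB × EA = (72, 96, 96).
Using E: Π_1 has equation 72x + 96y + 96z = 408.
Substitute r = (-13, -1, 18) + t(-4, 1, 3) into the plane: 696 + 96t = 408, so t = -3.
Intersection: (-13, -1, 18) + (-3)·(-4, 1, 3) = (-1, -4, 9).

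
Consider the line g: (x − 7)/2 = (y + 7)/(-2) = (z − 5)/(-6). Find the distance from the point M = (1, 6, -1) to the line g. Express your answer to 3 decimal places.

g has direction (2, -2, -6) through (7, -7, 5).
Taking (7, -7, 5) on g with direction v = (2, -2, -6): w = M − (7, -7, 5) = (-6, 13, -6), and w × v = (-90, -48, -14).
Distance = |w × v| / |v| = √10600 / √44 ≈ 15.521.

15.521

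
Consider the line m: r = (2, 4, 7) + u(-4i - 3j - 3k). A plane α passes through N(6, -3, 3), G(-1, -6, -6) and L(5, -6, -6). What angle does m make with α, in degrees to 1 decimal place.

NG = (-7, -3, -9), NL = (-1, -3, -9); a normal to α is NG × NL = (0, -54, 18).
Using N: α has equation -54y + 18z = 216.
sin θ = |n·v| / (|n||v|) = |108| / (√3240 · √34) = 0.32540.
θ ≈ 19.0°.

19.0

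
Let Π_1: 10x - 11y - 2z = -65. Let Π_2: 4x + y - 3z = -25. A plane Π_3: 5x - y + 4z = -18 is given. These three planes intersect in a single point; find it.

Solving the 3×3 linear system 10x - 11y - 2z = -65, 4x + y - 3z = -25, 5x - y + 4z = -18 (e.g. by elimination or Cramer's rule, determinant = 369) gives (-5, 1, 2).

(-5, 1, 2)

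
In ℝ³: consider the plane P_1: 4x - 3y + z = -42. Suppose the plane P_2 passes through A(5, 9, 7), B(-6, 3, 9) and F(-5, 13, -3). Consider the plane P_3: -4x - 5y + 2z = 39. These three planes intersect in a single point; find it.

AB = (-11, -6, 2), AF = (-10, 4, -10); a normal to P_2 is AB × AF = (52, -130, -104).
Using A: P_2 has equation 52x - 130y - 104z = -1638.
Solving the 3×3 linear system 4x - 3y + z = -42, 52x - 130y - 104z = -1638, -4x - 5y + 2z = 39 (e.g. by elimination or Cramer's rule, determinant = -4836) gives (-10, 3, 7).

(-10, 3, 7)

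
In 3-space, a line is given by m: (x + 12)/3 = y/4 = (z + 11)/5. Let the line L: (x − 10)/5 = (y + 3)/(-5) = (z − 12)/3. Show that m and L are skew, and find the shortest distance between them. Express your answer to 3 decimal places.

0.731

m has direction (3, 4, 5) through (-12, 0, -11).
L has direction (5, -5, 3) through (10, -3, 12).
Common perpendicular direction n = (3, 4, 5) × (5, -5, 3) = (37, 16, -35).
With w = (10, -3, 12) − (-12, 0, -11) = (22, -3, 23), w · n = -39.
Since n ≠ 0 the lines are not parallel, and w · n = -39 ≠ 0 so they do not intersect; hence they are skew.
Distance = |w · n| / |n| = |-39| / √2850 ≈ 0.731.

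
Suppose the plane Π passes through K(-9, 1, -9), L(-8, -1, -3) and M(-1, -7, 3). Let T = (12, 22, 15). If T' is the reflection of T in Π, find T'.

(-24, -32, 3)

KL = (1, -2, 6), KM = (8, -8, 12); a normal to Π is KL × KM = (24, 36, 8).
Using K: Π has equation 24x + 36y + 8z = -252.
λ = (n·T − d)/|n|² = (1200 − (-252))/1936 = 3/4.
Reflection = T − 2λn = (12, 22, 15) − (3/2)·(24, 36, 8) = (-24, -32, 3).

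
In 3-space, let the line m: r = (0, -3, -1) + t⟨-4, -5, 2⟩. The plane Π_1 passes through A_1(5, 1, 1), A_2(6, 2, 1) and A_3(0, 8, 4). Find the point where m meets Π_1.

(-4, -8, 1)

A_1A_2 = (1, 1, 0), A_1A_3 = (-5, 7, 3); a normal to Π_1 is A_1A_2 × A_1A_3 = (3, -3, 12).
Using A_1: Π_1 has equation 3x - 3y + 12z = 24.
Substitute r = (0, -3, -1) + t(-4, -5, 2) into the plane: -3 + 27t = 24, so t = 1.
Intersection: (0, -3, -1) + 1·(-4, -5, 2) = (-4, -8, 1).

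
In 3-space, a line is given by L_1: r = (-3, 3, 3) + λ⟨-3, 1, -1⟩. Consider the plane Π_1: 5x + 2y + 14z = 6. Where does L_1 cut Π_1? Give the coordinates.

(-6, 4, 2)

Substitute r = (-3, 3, 3) + t(-3, 1, -1) into the plane: 33 + (-27)t = 6, so t = 1.
Intersection: (-3, 3, 3) + 1·(-3, 1, -1) = (-6, 4, 2).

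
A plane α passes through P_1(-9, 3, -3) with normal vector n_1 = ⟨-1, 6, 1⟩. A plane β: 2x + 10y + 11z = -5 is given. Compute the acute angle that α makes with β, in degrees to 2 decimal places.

α: n_1·r = n_1·P_1 gives -x + 6y + z = 24.
cos θ = |n₁·n₂| / (|n₁||n₂|) = |69| / (√38 · √225).
θ = arccos(0.74622) ≈ 41.74°.

41.74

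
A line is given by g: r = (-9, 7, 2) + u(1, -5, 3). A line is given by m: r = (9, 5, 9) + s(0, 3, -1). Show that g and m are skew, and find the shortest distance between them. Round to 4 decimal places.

Common perpendicular direction n = (1, -5, 3) × (0, 3, -1) = (-4, 1, 3).
With w = (9, 5, 9) − (-9, 7, 2) = (18, -2, 7), w · n = -53.
Since n ≠ 0 the lines are not parallel, and w · n = -53 ≠ 0 so they do not intersect; hence they are skew.
Distance = |w · n| / |n| = |-53| / √26 ≈ 10.3942.

10.3942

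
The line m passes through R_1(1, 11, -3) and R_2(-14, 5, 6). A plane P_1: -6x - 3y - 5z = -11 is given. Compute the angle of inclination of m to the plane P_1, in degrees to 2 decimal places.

A direction vector for m is R_2 − R_1 = (-15, -6, 9).
sin θ = |n·v| / (|n||v|) = |63| / (√70 · √342) = 0.40717.
θ ≈ 24.03°.

24.03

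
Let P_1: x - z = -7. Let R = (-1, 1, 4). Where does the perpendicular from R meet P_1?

(-2, 1, 5)

Foot = R − λn with λ = (n·R − d)/|n|² = (-5 − (-7))/2 = 1.
Foot = (-1, 1, 4) − 1·(1, 0, -1) = (-2, 1, 5).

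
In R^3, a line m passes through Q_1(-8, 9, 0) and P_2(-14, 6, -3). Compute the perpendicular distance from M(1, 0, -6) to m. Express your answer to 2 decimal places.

A direction vector for m is P_2 − Q_1 = (-6, -3, -3).
Taking (-8, 9, 0) on m with direction v = (-6, -3, -3): w = M − (-8, 9, 0) = (9, -9, -6), and w × v = (9, 63, -81).
Distance = |w × v| / |v| = √10611 / √54 ≈ 14.02.

14.02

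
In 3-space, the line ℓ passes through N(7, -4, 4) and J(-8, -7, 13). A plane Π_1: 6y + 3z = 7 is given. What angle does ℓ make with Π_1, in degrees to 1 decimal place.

A direction vector for ℓ is J − N = (-15, -3, 9).
sin θ = |n·v| / (|n||v|) = |9| / (√45 · √315) = 0.07559.
θ ≈ 4.3°.

4.3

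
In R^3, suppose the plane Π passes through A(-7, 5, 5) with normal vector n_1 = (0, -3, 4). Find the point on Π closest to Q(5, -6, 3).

Π: n_1·r = n_1·A gives -3y + 4z = 5.
Foot = Q − λn with λ = (n·Q − d)/|n|² = (30 − 5)/25 = 1.
Foot = (5, -6, 3) − 1·(0, -3, 4) = (5, -3, -1).

(5, -3, -1)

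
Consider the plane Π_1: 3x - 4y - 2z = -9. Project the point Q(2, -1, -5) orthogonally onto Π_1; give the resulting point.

(-1, 3, -3)

Foot = Q − λn with λ = (n·Q − d)/|n|² = (20 − (-9))/29 = 1.
Foot = (2, -1, -5) − 1·(3, -4, -2) = (-1, 3, -3).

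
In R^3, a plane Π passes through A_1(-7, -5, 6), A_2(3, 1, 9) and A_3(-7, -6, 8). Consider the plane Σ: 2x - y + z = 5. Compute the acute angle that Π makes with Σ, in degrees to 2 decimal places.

52.66

A_1A_2 = (10, 6, 3), A_1A_3 = (0, -1, 2); a normal to Π is A_1A_2 × A_1A_3 = (15, -20, -10).
Using A_1: Π has equation 15x - 20y - 10z = -65.
cos θ = |n₁·n₂| / (|n₁||n₂|) = |40| / (√725 · √6).
θ = arccos(0.60648) ≈ 52.66°.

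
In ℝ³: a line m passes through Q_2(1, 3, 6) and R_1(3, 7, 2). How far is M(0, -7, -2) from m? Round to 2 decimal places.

A direction vector for m is R_1 − Q_2 = (2, 4, -4).
Taking (1, 3, 6) on m with direction v = (2, 4, -4): w = M − (1, 3, 6) = (-1, -10, -8), and w × v = (72, -20, 16).
Distance = |w × v| / |v| = √5840 / √36 ≈ 12.74.

12.74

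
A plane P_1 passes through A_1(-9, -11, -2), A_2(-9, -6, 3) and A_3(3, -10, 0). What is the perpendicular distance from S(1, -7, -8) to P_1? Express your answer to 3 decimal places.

7.647

A_1A_2 = (0, 5, 5), A_1A_3 = (12, 1, 2); a normal to P_1 is A_1A_2 × A_1A_3 = (5, 60, -60).
Using A_1: P_1 has equation 5x + 60y - 60z = -585.
n·S − d = (5)·(1) + (60)·(-7) + (-60)·(-8) − (-585) = 650; |n| = √7225.
Distance = |650| / √7225 = 650/√7225 ≈ 7.647.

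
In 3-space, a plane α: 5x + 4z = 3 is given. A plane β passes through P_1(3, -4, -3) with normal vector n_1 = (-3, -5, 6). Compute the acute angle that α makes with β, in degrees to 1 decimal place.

80.3

β: n_1·r = n_1·P_1 gives -3x - 5y + 6z = -7.
cos θ = |n₁·n₂| / (|n₁||n₂|) = |9| / (√41 · √70).
θ = arccos(0.16800) ≈ 80.3°.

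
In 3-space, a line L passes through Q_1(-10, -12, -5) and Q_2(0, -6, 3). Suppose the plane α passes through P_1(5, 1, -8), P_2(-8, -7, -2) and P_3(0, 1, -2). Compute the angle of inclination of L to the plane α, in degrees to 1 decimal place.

27.4

A direction vector for L is Q_2 − Q_1 = (10, 6, 8).
P_1P_2 = (-13, -8, 6), P_1P_3 = (-5, 0, 6); a normal to α is P_1P_2 × P_1P_3 = (-48, 48, -40).
Using P_1: α has equation -48x + 48y - 40z = 128.
sin θ = |n·v| / (|n||v|) = |-512| / (√6208 · √200) = 0.45949.
θ ≈ 27.4°.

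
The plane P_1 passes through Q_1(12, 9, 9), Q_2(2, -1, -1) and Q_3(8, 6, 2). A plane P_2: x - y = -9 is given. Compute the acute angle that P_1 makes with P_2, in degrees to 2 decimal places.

13.90

Q_1Q_2 = (-10, -10, -10), Q_1Q_3 = (-4, -3, -7); a normal to P_1 is Q_1Q_2 × Q_1Q_3 = (40, -30, -10).
Using Q_1: P_1 has equation 40x - 30y - 10z = 120.
cos θ = |n₁·n₂| / (|n₁||n₂|) = |70| / (√2600 · √2).
θ = arccos(0.97073) ≈ 13.90°.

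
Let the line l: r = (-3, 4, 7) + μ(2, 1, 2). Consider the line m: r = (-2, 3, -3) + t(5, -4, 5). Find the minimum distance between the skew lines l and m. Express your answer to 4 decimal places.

7.7782

Common perpendicular direction n = (2, 1, 2) × (5, -4, 5) = (13, 0, -13).
With w = (-2, 3, -3) − (-3, 4, 7) = (1, -1, -10), w · n = 143.
Distance = |w · n| / |n| = |143| / √338 ≈ 7.7782.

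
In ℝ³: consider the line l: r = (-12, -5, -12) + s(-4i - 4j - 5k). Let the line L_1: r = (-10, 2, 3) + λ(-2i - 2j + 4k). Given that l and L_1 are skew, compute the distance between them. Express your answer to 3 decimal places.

Common perpendicular direction n = (-4, -4, -5) × (-2, -2, 4) = (-26, 26, 0).
With w = (-10, 2, 3) − (-12, -5, -12) = (2, 7, 15), w · n = 130.
Distance = |w · n| / |n| = |130| / √1352 ≈ 3.536.

3.536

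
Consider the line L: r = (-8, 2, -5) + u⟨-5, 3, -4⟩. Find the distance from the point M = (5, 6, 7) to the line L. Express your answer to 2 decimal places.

Taking (-8, 2, -5) on L with direction v = (-5, 3, -4): w = M − (-8, 2, -5) = (13, 4, 12), and w × v = (-52, -8, 59).
Distance = |w × v| / |v| = √6249 / √50 ≈ 11.18.

11.18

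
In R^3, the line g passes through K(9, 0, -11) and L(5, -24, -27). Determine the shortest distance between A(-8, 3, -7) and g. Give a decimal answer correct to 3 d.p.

17.566

A direction vector for g is L − K = (-4, -24, -16).
Taking (9, 0, -11) on g with direction v = (-4, -24, -16): w = A − (9, 0, -11) = (-17, 3, 4), and w × v = (48, -288, 420).
Distance = |w × v| / |v| = √261648 / √848 ≈ 17.566.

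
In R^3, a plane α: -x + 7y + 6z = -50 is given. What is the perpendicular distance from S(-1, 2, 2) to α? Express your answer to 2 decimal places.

8.30

n·S − d = (-1)·(-1) + (7)·(2) + (6)·(2) − (-50) = 77; |n| = √86.
Distance = |77| / √86 = 77/√86 ≈ 8.30.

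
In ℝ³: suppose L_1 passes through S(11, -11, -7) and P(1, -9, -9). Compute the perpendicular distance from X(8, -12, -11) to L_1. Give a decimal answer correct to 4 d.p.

A direction vector for L_1 is P − S = (-10, 2, -2).
Taking (11, -11, -7) on L_1 with direction v = (-10, 2, -2): w = X − (11, -11, -7) = (-3, -1, -4), and w × v = (10, 34, -16).
Distance = |w × v| / |v| = √1512 / √108 ≈ 3.7417.

3.7417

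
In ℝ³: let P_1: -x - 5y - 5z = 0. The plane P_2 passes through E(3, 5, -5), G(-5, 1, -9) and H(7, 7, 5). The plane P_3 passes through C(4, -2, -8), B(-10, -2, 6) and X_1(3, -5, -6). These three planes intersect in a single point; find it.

(-5, 1, 0)

EG = (-8, -4, -4), EH = (4, 2, 10); a normal to P_2 is EG × EH = (-32, 64, 0).
Using E: P_2 has equation -32x + 64y = 224.
CB = (-14, 0, 14), CX_1 = (-1, -3, 2); a normal to P_3 is CB × CX_1 = (42, 14, 42).
Using C: P_3 has equation 42x + 14y + 42z = -196.
Solving the 3×3 linear system -x - 5y - 5z = 0, -32x + 64y = 224, 42x + 14y + 42z = -196 (e.g. by elimination or Cramer's rule, determinant = 6272) gives (-5, 1, 0).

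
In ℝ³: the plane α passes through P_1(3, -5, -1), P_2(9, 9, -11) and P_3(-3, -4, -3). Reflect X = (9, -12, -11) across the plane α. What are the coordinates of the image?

(5, 4, 9)

P_1P_2 = (6, 14, -10), P_1P_3 = (-6, 1, -2); a normal to α is P_1P_2 × P_1P_3 = (-18, 72, 90).
Using P_1: α has equation -18x + 72y + 90z = -504.
λ = (n·X − d)/|n|² = (-2016 − (-504))/13608 = -1/9.
Reflection = X − 2λn = (9, -12, -11) − (-2/9)·(-18, 72, 90) = (5, 4, 9).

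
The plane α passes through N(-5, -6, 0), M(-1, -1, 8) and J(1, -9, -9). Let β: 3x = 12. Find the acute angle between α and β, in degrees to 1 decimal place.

77.4

NM = (4, 5, 8), NJ = (6, -3, -9); a normal to α is NM × NJ = (-21, 84, -42).
Using N: α has equation -21x + 84y - 42z = -399.
cos θ = |n₁·n₂| / (|n₁||n₂|) = |-63| / (√9261 · √9).
θ = arccos(0.21822) ≈ 77.4°.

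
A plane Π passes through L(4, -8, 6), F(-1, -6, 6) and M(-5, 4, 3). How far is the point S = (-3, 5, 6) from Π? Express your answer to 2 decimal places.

LF = (-5, 2, 0), LM = (-9, 12, -3); a normal to Π is LF × LM = (-6, -15, -42).
Using L: Π has equation -6x - 15y - 42z = -156.
n·S − d = (-6)·(-3) + (-15)·(5) + (-42)·(6) − (-156) = -153; |n| = √2025.
Distance = |-153| / √2025 = 153/√2025 ≈ 3.40.

3.40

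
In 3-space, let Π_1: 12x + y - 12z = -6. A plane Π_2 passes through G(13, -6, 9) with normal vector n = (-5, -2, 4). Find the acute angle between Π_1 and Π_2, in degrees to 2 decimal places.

Π_2: n·r = n·G gives -5x - 2y + 4z = -17.
cos θ = |n₁·n₂| / (|n₁||n₂|) = |-110| / (√289 · √45).
θ = arccos(0.96458) ≈ 15.30°.

15.30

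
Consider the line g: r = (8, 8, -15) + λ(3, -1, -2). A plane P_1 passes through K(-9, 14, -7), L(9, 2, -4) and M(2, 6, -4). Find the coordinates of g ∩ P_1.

KL = (18, -12, 3), KM = (11, -8, 3); a normal to P_1 is KL × KM = (-12, -21, -12).
Using K: P_1 has equation -12x - 21y - 12z = -102.
Substitute r = (8, 8, -15) + t(3, -1, -2) into the plane: -84 + 9t = -102, so t = -2.
Intersection: (8, 8, -15) + (-2)·(3, -1, -2) = (2, 10, -11).

(2, 10, -11)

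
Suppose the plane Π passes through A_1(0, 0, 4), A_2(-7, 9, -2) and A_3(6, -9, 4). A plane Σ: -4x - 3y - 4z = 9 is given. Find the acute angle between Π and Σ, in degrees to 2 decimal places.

46.65

A_1A_2 = (-7, 9, -6), A_1A_3 = (6, -9, 0); a normal to Π is A_1A_2 × A_1A_3 = (-54, -36, 9).
Using A_1: Π has equation -54x - 36y + 9z = 36.
cos θ = |n₁·n₂| / (|n₁||n₂|) = |288| / (√4293 · √41).
θ = arccos(0.68647) ≈ 46.65°.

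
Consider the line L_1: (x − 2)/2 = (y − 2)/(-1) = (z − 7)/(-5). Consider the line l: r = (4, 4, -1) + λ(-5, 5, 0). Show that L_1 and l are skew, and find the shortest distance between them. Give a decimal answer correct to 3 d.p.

1.680

L_1 has direction (2, -1, -5) through (2, 2, 7).
Common perpendicular direction n = (2, -1, -5) × (-5, 5, 0) = (25, 25, 5).
With w = (4, 4, -1) − (2, 2, 7) = (2, 2, -8), w · n = 60.
Since n ≠ 0 the lines are not parallel, and w · n = 60 ≠ 0 so they do not intersect; hence they are skew.
Distance = |w · n| / |n| = |60| / √1275 ≈ 1.680.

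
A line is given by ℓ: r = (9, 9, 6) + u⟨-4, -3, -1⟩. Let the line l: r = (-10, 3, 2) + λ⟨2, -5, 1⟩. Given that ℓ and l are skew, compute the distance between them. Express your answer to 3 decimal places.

1.320

Common perpendicular direction n = (-4, -3, -1) × (2, -5, 1) = (-8, 2, 26).
With w = (-10, 3, 2) − (9, 9, 6) = (-19, -6, -4), w · n = 36.
Distance = |w · n| / |n| = |36| / √744 ≈ 1.320.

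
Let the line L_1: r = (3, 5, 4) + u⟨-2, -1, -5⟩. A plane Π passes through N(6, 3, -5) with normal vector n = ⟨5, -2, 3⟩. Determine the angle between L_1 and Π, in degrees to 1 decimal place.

Π: n·r = n·N gives 5x - 2y + 3z = 9.
sin θ = |n·v| / (|n||v|) = |-23| / (√38 · √30) = 0.68120.
θ ≈ 42.9°.

42.9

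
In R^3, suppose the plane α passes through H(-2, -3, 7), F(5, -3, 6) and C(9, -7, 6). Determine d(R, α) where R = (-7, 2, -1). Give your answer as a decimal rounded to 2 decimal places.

HF = (7, 0, -1), HC = (11, -4, -1); a normal to α is HF × HC = (-4, -4, -28).
Using H: α has equation -4x - 4y - 28z = -176.
n·R − d = (-4)·(-7) + (-4)·(2) + (-28)·(-1) − (-176) = 224; |n| = √816.
Distance = |224| / √816 = 224/√816 ≈ 7.84.

7.84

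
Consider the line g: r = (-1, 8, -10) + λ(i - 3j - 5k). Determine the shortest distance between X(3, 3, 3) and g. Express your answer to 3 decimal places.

Taking (-1, 8, -10) on g with direction v = (1, -3, -5): w = X − (-1, 8, -10) = (4, -5, 13), and w × v = (64, 33, -7).
Distance = |w × v| / |v| = √5234 / √35 ≈ 12.229.

12.229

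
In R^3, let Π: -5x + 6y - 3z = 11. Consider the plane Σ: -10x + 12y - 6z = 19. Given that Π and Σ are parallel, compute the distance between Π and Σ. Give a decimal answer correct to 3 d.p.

0.179

Rescale Σ by 1/2: -5x + 6y - 3z = 19/2. Then distance = |11 − (19/2)| / √70 ≈ 0.179.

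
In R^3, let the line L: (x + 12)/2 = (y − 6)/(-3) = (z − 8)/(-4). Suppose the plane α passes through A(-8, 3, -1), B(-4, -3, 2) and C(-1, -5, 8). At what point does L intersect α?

(-6, -3, -4)

L has direction (2, -3, -4) through (-12, 6, 8).
AB = (4, -6, 3), AC = (7, -8, 9); a normal to α is AB × AC = (-30, -15, 10).
Using A: α has equation -30x - 15y + 10z = 185.
Substitute r = (-12, 6, 8) + t(2, -3, -4) into the plane: 350 + (-55)t = 185, so t = 3.
Intersection: (-12, 6, 8) + 3·(2, -3, -4) = (-6, -3, -4).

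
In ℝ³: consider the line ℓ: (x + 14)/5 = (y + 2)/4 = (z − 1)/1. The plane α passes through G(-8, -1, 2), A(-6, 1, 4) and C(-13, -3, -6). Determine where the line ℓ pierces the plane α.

ℓ has direction (5, 4, 1) through (-14, -2, 1).
GA = (2, 2, 2), GC = (-5, -2, -8); a normal to α is GA × GC = (-12, 6, 6).
Using G: α has equation -12x + 6y + 6z = 102.
Substitute r = (-14, -2, 1) + t(5, 4, 1) into the plane: 162 + (-30)t = 102, so t = 2.
Intersection: (-14, -2, 1) + 2·(5, 4, 1) = (-4, 6, 3).

(-4, 6, 3)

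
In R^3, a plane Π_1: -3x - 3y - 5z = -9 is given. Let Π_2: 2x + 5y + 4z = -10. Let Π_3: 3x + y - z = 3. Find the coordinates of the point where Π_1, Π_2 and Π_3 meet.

Solving the 3×3 linear system -3x - 3y - 5z = -9, 2x + 5y + 4z = -10, 3x + y - z = 3 (e.g. by elimination or Cramer's rule, determinant = 50) gives (4, -6, 3).

(4, -6, 3)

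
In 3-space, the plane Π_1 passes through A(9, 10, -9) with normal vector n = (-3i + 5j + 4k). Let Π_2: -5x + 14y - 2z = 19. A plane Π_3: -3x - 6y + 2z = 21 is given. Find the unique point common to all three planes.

Π_1: n·r = n·A gives -3x + 5y + 4z = -13.
Solving the 3×3 linear system -3x + 5y + 4z = -13, -5x + 14y - 2z = 19, -3x - 6y + 2z = 21 (e.g. by elimination or Cramer's rule, determinant = 320) gives (-7, -2, -6).

(-7, -2, -6)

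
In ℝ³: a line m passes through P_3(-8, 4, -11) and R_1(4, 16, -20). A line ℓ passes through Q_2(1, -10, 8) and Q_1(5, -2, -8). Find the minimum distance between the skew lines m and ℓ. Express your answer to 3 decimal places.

A direction vector for m is R_1 − P_3 = (12, 12, -9).
A direction vector for ℓ is Q_1 − Q_2 = (4, 8, -16).
Common perpendicular direction n = (12, 12, -9) × (4, 8, -16) = (-120, 156, 48).
With w = (1, -10, 8) − (-8, 4, -11) = (9, -14, 19), w · n = -2352.
Distance = |w · n| / |n| = |-2352| / √41040 ≈ 11.610.

11.610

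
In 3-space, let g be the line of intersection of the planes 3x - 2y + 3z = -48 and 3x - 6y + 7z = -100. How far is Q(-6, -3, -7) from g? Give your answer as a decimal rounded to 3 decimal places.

Direction of g: (3, -2, 3) × (3, -6, 7) = (4, -12, -12).
A point on g: solving the two plane equations with x = -5 gives (-5, 6, -7).
Taking (-5, 6, -7) on g with direction v = (4, -12, -12): w = Q − (-5, 6, -7) = (-1, -9, 0), and w × v = (108, -12, 48).
Distance = |w × v| / |v| = √14112 / √304 ≈ 6.813.

6.813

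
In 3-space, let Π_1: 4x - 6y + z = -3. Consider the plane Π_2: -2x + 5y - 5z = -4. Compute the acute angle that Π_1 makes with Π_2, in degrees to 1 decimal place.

cos θ = |n₁·n₂| / (|n₁||n₂|) = |-43| / (√53 · √54).
θ = arccos(0.80377) ≈ 36.5°.

36.5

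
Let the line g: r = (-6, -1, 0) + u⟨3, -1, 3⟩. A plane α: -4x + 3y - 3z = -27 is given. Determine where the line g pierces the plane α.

Substitute r = (-6, -1, 0) + t(3, -1, 3) into the plane: 21 + (-24)t = -27, so t = 2.
Intersection: (-6, -1, 0) + 2·(3, -1, 3) = (0, -3, 6).

(0, -3, 6)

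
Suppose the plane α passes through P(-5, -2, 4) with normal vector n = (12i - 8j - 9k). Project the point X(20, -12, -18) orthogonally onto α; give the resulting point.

(-4, 4, 0)

α: n·r = n·P gives 12x - 8y - 9z = -80.
Foot = X − λn with λ = (n·X − d)/|n|² = (498 − (-80))/289 = 2.
Foot = (20, -12, -18) − 2·(12, -8, -9) = (-4, 4, 0).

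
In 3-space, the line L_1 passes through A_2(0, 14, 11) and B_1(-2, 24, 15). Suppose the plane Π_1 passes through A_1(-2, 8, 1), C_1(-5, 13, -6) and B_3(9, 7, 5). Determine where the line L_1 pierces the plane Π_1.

A direction vector for L_1 is B_1 − A_2 = (-2, 10, 4).
A_1C_1 = (-3, 5, -7), A_1B_3 = (11, -1, 4); a normal to Π_1 is A_1C_1 × A_1B_3 = (13, -65, -52).
Using A_1: Π_1 has equation 13x - 65y - 52z = -598.
Substitute r = (0, 14, 11) + t(-2, 10, 4) into the plane: -1482 + (-884)t = -598, so t = -1.
Intersection: (0, 14, 11) + (-1)·(-2, 10, 4) = (2, 4, 7).

(2, 4, 7)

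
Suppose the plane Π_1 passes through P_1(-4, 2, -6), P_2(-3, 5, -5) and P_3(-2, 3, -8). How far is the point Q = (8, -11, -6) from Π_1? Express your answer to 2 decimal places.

14.34

P_1P_2 = (1, 3, 1), P_1P_3 = (2, 1, -2); a normal to Π_1 is P_1P_2 × P_1P_3 = (-7, 4, -5).
Using P_1: Π_1 has equation -7x + 4y - 5z = 66.
n·Q − d = (-7)·(8) + (4)·(-11) + (-5)·(-6) − 66 = -136; |n| = √90.
Distance = |-136| / √90 = 136/√90 ≈ 14.34.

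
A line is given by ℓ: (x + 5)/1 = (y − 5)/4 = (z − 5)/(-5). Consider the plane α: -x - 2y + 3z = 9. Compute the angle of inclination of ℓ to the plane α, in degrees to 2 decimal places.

ℓ has direction (1, 4, -5) through (-5, 5, 5).
sin θ = |n·v| / (|n||v|) = |-24| / (√14 · √42) = 0.98974.
θ ≈ 81.79°.

81.79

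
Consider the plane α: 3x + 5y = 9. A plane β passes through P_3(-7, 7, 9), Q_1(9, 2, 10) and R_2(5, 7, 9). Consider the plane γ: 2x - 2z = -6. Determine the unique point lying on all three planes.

P_3Q_1 = (16, -5, 1), P_3R_2 = (12, 0, 0); a normal to β is P_3Q_1 × P_3R_2 = (0, 12, 60).
Using P_3: β has equation 12y + 60z = 624.
Solving the 3×3 linear system 3x + 5y = 9, 12y + 60z = 624, 2x - 2z = -6 (e.g. by elimination or Cramer's rule, determinant = 528) gives (8, -3, 11).

(8, -3, 11)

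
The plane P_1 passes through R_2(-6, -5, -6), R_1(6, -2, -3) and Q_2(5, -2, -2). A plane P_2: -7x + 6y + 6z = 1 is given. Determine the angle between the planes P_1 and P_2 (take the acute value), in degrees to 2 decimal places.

R_2R_1 = (12, 3, 3), R_2Q_2 = (11, 3, 4); a normal to P_1 is R_2R_1 × R_2Q_2 = (3, -15, 3).
Using R_2: P_1 has equation 3x - 15y + 3z = 39.
cos θ = |n₁·n₂| / (|n₁||n₂|) = |-93| / (√243 · √121).
θ = arccos(0.54236) ≈ 57.16°.

57.16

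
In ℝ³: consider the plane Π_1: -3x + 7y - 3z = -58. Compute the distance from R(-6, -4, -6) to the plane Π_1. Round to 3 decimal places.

n·R − d = (-3)·(-6) + (7)·(-4) + (-3)·(-6) − (-58) = 66; |n| = √67.
Distance = |66| / √67 = 66/√67 ≈ 8.063.

8.063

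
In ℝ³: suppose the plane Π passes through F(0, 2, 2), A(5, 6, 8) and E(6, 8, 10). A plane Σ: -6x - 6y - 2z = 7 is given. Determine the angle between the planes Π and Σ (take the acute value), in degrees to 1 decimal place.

59.9

FA = (5, 4, 6), FE = (6, 6, 8); a normal to Π is FA × FE = (-4, -4, 6).
Using F: Π has equation -4x - 4y + 6z = 4.
cos θ = |n₁·n₂| / (|n₁||n₂|) = |36| / (√68 · √76).
θ = arccos(0.50077) ≈ 59.9°.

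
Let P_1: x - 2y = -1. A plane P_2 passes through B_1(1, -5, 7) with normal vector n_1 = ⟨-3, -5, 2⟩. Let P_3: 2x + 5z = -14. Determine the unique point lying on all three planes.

P_2: n_1·r = n_1·B_1 gives -3x - 5y + 2z = 36.
Solving the 3×3 linear system x - 2y = -1, -3x - 5y + 2z = 36, 2x + 5z = -14 (e.g. by elimination or Cramer's rule, determinant = -63) gives (-7, -3, 0).

(-7, -3, 0)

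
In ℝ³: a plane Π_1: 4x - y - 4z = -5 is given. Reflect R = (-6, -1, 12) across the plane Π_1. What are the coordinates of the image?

(10, -5, -4)

λ = (n·R − d)/|n|² = (-71 − (-5))/33 = -2.
Reflection = R − 2λn = (-6, -1, 12) − (-4)·(4, -1, -4) = (10, -5, -4).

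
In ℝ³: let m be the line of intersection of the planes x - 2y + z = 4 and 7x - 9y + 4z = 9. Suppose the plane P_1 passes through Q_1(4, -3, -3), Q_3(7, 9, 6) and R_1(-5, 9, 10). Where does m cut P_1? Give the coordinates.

Direction of m: (1, -2, 1) × (7, -9, 4) = (1, 3, 5).
A point on m: solving the two plane equations with x = -7 gives (-7, -14, -17).
Q_1Q_3 = (3, 12, 9), Q_1R_1 = (-9, 12, 13); a normal to P_1 is Q_1Q_3 × Q_1R_1 = (48, -120, 144).
Using Q_1: P_1 has equation 48x - 120y + 144z = 120.
Substitute r = (-7, -14, -17) + t(1, 3, 5) into the plane: -1104 + 408t = 120, so t = 3.
Intersection: (-7, -14, -17) + 3·(1, 3, 5) = (-4, -5, -2).

(-4, -5, -2)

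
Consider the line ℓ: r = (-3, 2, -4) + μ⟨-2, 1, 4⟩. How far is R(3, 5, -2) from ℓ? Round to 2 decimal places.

Taking (-3, 2, -4) on ℓ with direction v = (-2, 1, 4): w = R − (-3, 2, -4) = (6, 3, 2), and w × v = (10, -28, 12).
Distance = |w × v| / |v| = √1028 / √21 ≈ 7.00.

7.00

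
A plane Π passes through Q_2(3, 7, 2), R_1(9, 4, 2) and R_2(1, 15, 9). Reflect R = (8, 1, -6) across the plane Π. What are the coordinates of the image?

Q_2R_1 = (6, -3, 0), Q_2R_2 = (-2, 8, 7); a normal to Π is Q_2R_1 × Q_2R_2 = (-21, -42, 42).
Using Q_2: Π has equation -21x - 42y + 42z = -273.
λ = (n·R − d)/|n|² = (-462 − (-273))/3969 = -1/21.
Reflection = R − 2λn = (8, 1, -6) − (-2/21)·(-21, -42, 42) = (6, -3, -2).

(6, -3, -2)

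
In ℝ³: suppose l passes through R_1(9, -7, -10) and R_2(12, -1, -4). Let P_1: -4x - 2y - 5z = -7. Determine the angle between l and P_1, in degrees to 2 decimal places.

A direction vector for l is R_2 − R_1 = (3, 6, 6).
sin θ = |n·v| / (|n||v|) = |-54| / (√45 · √81) = 0.89443.
θ ≈ 63.43°.

63.43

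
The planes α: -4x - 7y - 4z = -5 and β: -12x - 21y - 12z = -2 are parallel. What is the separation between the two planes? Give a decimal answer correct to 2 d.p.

0.48

Rescale β by 1/3: -4x - 7y - 4z = -2/3. Then distance = |-5 − (-2/3)| / √81 ≈ 0.48.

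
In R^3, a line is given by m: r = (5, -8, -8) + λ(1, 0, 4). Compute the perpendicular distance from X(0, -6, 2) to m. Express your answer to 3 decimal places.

7.546

Taking (5, -8, -8) on m with direction v = (1, 0, 4): w = X − (5, -8, -8) = (-5, 2, 10), and w × v = (8, 30, -2).
Distance = |w × v| / |v| = √968 / √17 ≈ 7.546.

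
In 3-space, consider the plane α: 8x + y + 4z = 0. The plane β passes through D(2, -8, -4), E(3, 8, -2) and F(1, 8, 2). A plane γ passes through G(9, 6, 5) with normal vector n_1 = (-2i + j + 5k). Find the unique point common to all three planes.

DE = (1, 16, 2), DF = (-1, 16, 6); a normal to β is DE × DF = (64, -8, 32).
Using D: β has equation 64x - 8y + 32z = 64.
γ: n_1·r = n_1·G gives -2x + y + 5z = 13.
Solving the 3×3 linear system 8x + y + 4z = 0, 64x - 8y + 32z = 64, -2x + y + 5z = 13 (e.g. by elimination or Cramer's rule, determinant = -768) gives (-1, -4, 3).

(-1, -4, 3)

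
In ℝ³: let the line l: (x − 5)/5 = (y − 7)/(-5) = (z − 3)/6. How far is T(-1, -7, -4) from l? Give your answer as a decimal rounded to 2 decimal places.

l has direction (5, -5, 6) through (5, 7, 3).
Taking (5, 7, 3) on l with direction v = (5, -5, 6): w = T − (5, 7, 3) = (-6, -14, -7), and w × v = (-119, 1, 100).
Distance = |w × v| / |v| = √24162 / √86 ≈ 16.76.

16.76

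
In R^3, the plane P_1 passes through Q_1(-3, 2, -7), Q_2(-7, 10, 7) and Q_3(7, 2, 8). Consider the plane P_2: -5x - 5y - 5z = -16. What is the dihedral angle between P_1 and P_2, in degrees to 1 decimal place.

Q_1Q_2 = (-4, 8, 14), Q_1Q_3 = (10, 0, 15); a normal to P_1 is Q_1Q_2 × Q_1Q_3 = (120, 200, -80).
Using Q_1: P_1 has equation 120x + 200y - 80z = 600.
cos θ = |n₁·n₂| / (|n₁||n₂|) = |-1200| / (√60800 · √75).
θ = arccos(0.56195) ≈ 55.8°.

55.8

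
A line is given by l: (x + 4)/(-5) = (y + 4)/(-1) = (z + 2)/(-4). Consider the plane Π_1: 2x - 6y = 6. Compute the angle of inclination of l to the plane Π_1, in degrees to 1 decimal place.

5.6

l has direction (-5, -1, -4) through (-4, -4, -2).
sin θ = |n·v| / (|n||v|) = |-4| / (√40 · √42) = 0.09759.
θ ≈ 5.6°.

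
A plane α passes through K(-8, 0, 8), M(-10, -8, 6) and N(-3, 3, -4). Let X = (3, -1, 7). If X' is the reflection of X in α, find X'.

KM = (-2, -8, -2), KN = (5, 3, -12); a normal to α is KM × KN = (102, -34, 34).
Using K: α has equation 102x - 34y + 34z = -544.
λ = (n·X − d)/|n|² = (578 − (-544))/12716 = 3/34.
Reflection = X − 2λn = (3, -1, 7) − (3/17)·(102, -34, 34) = (-15, 5, 1).

(-15, 5, 1)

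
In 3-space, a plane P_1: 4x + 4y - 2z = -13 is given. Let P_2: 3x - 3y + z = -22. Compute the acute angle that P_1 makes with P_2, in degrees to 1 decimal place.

cos θ = |n₁·n₂| / (|n₁||n₂|) = |-2| / (√36 · √19).
θ = arccos(0.07647) ≈ 85.6°.

85.6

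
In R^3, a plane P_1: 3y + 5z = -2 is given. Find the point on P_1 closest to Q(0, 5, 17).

(0, -4, 2)

Foot = Q − λn with λ = (n·Q − d)/|n|² = (100 − (-2))/34 = 3.
Foot = (0, 5, 17) − 3·(0, 3, 5) = (0, -4, 2).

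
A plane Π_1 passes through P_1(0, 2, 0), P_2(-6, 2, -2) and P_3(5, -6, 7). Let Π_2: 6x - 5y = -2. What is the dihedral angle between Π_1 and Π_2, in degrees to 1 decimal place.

P_1P_2 = (-6, 0, -2), P_1P_3 = (5, -8, 7); a normal to Π_1 is P_1P_2 × P_1P_3 = (-16, 32, 48).
Using P_1: Π_1 has equation -16x + 32y + 48z = 64.
cos θ = |n₁·n₂| / (|n₁||n₂|) = |-256| / (√3584 · √61).
θ = arccos(0.54751) ≈ 56.8°.

56.8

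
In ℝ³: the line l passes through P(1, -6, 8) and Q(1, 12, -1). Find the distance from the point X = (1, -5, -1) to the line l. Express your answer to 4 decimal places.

7.6026

A direction vector for l is Q − P = (0, 18, -9).
Taking (1, -6, 8) on l with direction v = (0, 18, -9): w = X − (1, -6, 8) = (0, 1, -9), and w × v = (153, 0, 0).
Distance = |w × v| / |v| = √23409 / √405 ≈ 7.6026.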